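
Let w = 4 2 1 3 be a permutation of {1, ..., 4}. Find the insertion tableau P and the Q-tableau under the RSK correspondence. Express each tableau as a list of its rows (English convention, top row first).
P = [[1, 3], [2], [4]], Q = [[1, 4], [2], [3]]

Insert each entry of the permutation into P by Schensted row insertion, recording in Q the position of each new cell.

Insert 4: appended to row 1. P = [[4]].
Insert 2: 2 bumps 4 from row 1; 4 starts row 2. P = [[2], [4]].
Insert 1: 1 bumps 2 from row 1; 2 bumps 4 from row 2; 4 starts row 3. P = [[1], [2], [4]].
Insert 3: appended to row 1. P = [[1, 3], [2], [4]].

So P = [[1, 3], [2], [4]], Q = [[1, 4], [2], [3]].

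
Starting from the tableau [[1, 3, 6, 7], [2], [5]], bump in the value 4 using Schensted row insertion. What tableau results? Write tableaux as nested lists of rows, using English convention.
In row 1, 4 replaces 6 (the leftmost entry greater than 4); 6 is bumped to row 2. 6 is appended to row 2. The new tableau is [[1, 3, 4, 7], [2, 6], [5]].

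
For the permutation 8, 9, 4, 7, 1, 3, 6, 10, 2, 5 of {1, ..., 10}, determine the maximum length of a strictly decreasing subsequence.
4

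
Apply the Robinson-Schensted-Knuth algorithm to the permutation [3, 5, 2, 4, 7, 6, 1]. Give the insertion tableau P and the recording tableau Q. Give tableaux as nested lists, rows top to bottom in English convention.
Insert each entry of the permutation into P by Schensted row insertion, recording in Q the position of each new cell.

After inserting 3: P = [[3]].
After inserting 5: P = [[3, 5]].
After inserting 2: P = [[2, 5], [3]].
After inserting 4: P = [[2, 4], [3, 5]].
After inserting 7: P = [[2, 4, 7], [3, 5]].
After inserting 6: P = [[2, 4, 6], [3, 5, 7]].
After inserting 1: P = [[1, 4, 6], [2, 5, 7], [3]].

So P = [[1, 4, 6], [2, 5, 7], [3]], Q = [[1, 2, 5], [3, 4, 6], [7]].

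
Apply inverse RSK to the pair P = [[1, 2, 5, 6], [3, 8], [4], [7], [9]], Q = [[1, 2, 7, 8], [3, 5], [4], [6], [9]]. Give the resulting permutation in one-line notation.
Reverse the RSK construction: for i from n down to 1, find the cell of Q containing i, remove the entry at that cell from P, and reverse-bump it up through P; the value ejected from row 1 is w(i).

Step i=9: Q has 9 at row 5, column 1; remove 9 from row 5 of P and reverse-bump: 9 enters row 4 and ejects 7; 7 enters row 3 and ejects 4; 4 enters row 2 and ejects 3; 3 enters row 1 and ejects 2. So w(9) = 2. P is now [[1, 3, 5, 6], [4, 8], [7], [9]].
Step i=8: Q has 8 at row 1, column 4; remove that cell from P, ejecting 6. So w(8) = 6. P is now [[1, 3, 5], [4, 8], [7], [9]].
Step i=7: Q has 7 at row 1, column 3; remove that cell from P, ejecting 5. So w(7) = 5. P is now [[1, 3], [4, 8], [7], [9]].
Step i=6: Q has 6 at row 4, column 1; remove 9 from row 4 of P and reverse-bump: 9 enters row 3 and ejects 7; 7 enters row 2 and ejects 4; 4 enters row 1 and ejects 3. So w(6) = 3. P is now [[1, 4], [7, 8], [9]].
Step i=5: Q has 5 at row 2, column 2; remove 8 from row 2 of P and reverse-bump: 8 enters row 1 and ejects 4. So w(5) = 4. P is now [[1, 8], [7], [9]].
Step i=4: Q has 4 at row 3, column 1; remove 9 from row 3 of P and reverse-bump: 9 enters row 2 and ejects 7; 7 enters row 1 and ejects 1. So w(4) = 1. P is now [[7, 8], [9]].
Step i=3: Q has 3 at row 2, column 1; remove 9 from row 2 of P and reverse-bump: 9 enters row 1 and ejects 8. So w(3) = 8. P is now [[7, 9]].
Step i=2: Q has 2 at row 1, column 2; remove that cell from P, ejecting 9. So w(2) = 9. P is now [[7]].
Step i=1: Q has 1 at row 1, column 1; remove that cell from P, ejecting 7. So w(1) = 7. P is now [].

So w = 7 9 8 1 4 3 5 6 2.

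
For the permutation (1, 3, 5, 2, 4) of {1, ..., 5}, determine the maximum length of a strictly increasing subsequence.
3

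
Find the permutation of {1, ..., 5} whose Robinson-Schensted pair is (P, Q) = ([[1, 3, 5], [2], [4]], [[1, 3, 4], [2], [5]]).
4 2 3 5 1

Reverse the RSK construction: for i from n down to 1, find the cell of Q containing i, remove the entry at that cell from P, and reverse-bump it up through P; the value ejected from row 1 is w(i).

Step i=5: Q has 5 at row 3, column 1; remove 4 from row 3 of P and reverse-bump: 4 enters row 2 and ejects 2; 2 enters row 1 and ejects 1. So w(5) = 1. P is now [[2, 3, 5], [4]].
Step i=4: Q has 4 at row 1, column 3; remove that cell from P, ejecting 5. So w(4) = 5. P is now [[2, 3], [4]].
Step i=3: Q has 3 at row 1, column 2; remove that cell from P, ejecting 3. So w(3) = 3. P is now [[2], [4]].
Step i=2: Q has 2 at row 2, column 1; remove 4 from row 2 of P and reverse-bump: 4 enters row 1 and ejects 2. So w(2) = 2. P is now [[4]].
Step i=1: Q has 1 at row 1, column 1; remove that cell from P, ejecting 4. So w(1) = 4. P is now [].

So w = 4 2 3 5 1.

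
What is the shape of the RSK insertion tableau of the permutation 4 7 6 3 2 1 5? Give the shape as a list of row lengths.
[2, 2, 1, 1, 1]

Row-insert each entry into an empty tableau.

After inserting 4: P = [[4]].
After inserting 7: P = [[4, 7]].
After inserting 6: P = [[4, 6], [7]].
After inserting 3: P = [[3, 6], [4], [7]].
After inserting 2: P = [[2, 6], [3], [4], [7]].
After inserting 1: P = [[1, 6], [2], [3], [4], [7]].
After inserting 5: P = [[1, 5], [2, 6], [3], [4], [7]].

The final insertion tableau P = [[1, 5], [2, 6], [3], [4], [7]] has shape [2, 2, 1, 1, 1].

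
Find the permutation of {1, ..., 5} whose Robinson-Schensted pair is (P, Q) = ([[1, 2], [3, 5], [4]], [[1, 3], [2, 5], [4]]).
4 3 5 1 2

Reverse the RSK construction: for i from n down to 1, find the cell of Q containing i, remove the entry at that cell from P, and reverse-bump it up through P; the value ejected from row 1 is w(i).

Step i=5: Q has 5 at row 2, column 2; remove 5 from row 2 of P and reverse-bump: 5 enters row 1 and ejects 2. So w(5) = 2. P is now [[1, 5], [3], [4]].
Step i=4: Q has 4 at row 3, column 1; remove 4 from row 3 of P and reverse-bump: 4 enters row 2 and ejects 3; 3 enters row 1 and ejects 1. So w(4) = 1. P is now [[3, 5], [4]].
Step i=3: Q has 3 at row 1, column 2; remove that cell from P, ejecting 5. So w(3) = 5. P is now [[3], [4]].
Step i=2: Q has 2 at row 2, column 1; remove 4 from row 2 of P and reverse-bump: 4 enters row 1 and ejects 3. So w(2) = 3. P is now [[4]].
Step i=1: Q has 1 at row 1, column 1; remove that cell from P, ejecting 4. So w(1) = 4. P is now [].

So w = 4 3 5 1 2.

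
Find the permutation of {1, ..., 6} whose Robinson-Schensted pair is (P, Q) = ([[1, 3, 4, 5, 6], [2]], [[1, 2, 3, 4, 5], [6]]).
Reverse the RSK construction: for i from n down to 1, find the cell of Q containing i, remove the entry at that cell from P, and reverse-bump it up through P; the value ejected from row 1 is w(i).

Step i=6: Q has 6 at row 2, column 1; remove 2 from row 2 of P and reverse-bump: 2 enters row 1 and ejects 1. So w(6) = 1. P is now [[2, 3, 4, 5, 6]].
Step i=5: Q has 5 at row 1, column 5; remove that cell from P, ejecting 6. So w(5) = 6. P is now [[2, 3, 4, 5]].
Step i=4: Q has 4 at row 1, column 4; remove that cell from P, ejecting 5. So w(4) = 5. P is now [[2, 3, 4]].
Step i=3: Q has 3 at row 1, column 3; remove that cell from P, ejecting 4. So w(3) = 4. P is now [[2, 3]].
Step i=2: Q has 2 at row 1, column 2; remove that cell from P, ejecting 3. So w(2) = 3. P is now [[2]].
Step i=1: Q has 1 at row 1, column 1; remove that cell from P, ejecting 2. So w(1) = 2. P is now [].

So w = 2 3 4 5 6 1.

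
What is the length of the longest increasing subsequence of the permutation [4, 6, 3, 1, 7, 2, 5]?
3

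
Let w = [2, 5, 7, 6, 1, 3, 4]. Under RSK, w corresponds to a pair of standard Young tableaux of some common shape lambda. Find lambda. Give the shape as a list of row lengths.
Row-insert each entry into an empty tableau.

After inserting 2: P = [[2]].
After inserting 5: P = [[2, 5]].
After inserting 7: P = [[2, 5, 7]].
After inserting 6: P = [[2, 5, 6], [7]].
After inserting 1: P = [[1, 5, 6], [2], [7]].
After inserting 3: P = [[1, 3, 6], [2, 5], [7]].
After inserting 4: P = [[1, 3, 4], [2, 5, 6], [7]].

The final insertion tableau P = [[1, 3, 4], [2, 5, 6], [7]] has shape [3, 3, 1].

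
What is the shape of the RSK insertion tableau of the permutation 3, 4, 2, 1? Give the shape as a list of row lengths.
Row-insert each entry into an empty tableau.

After inserting 3: P = [[3]].
After inserting 4: P = [[3, 4]].
After inserting 2: P = [[2, 4], [3]].
After inserting 1: P = [[1, 4], [2], [3]].

The final insertion tableau P = [[1, 4], [2], [3]] has shape [2, 1, 1].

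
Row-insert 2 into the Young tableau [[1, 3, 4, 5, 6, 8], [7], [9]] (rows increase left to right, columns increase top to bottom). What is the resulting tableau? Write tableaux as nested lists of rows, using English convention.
In row 1, 2 replaces 3 (the leftmost entry greater than 2); 3 is bumped to row 2. In row 2, 3 replaces 7 (the leftmost entry greater than 3); 7 is bumped to row 3. In row 3, 7 replaces 9 (the leftmost entry greater than 7); 9 is bumped to row 4. 9 starts a new row 4. The new tableau is [[1, 2, 4, 5, 6, 8], [3], [7], [9]].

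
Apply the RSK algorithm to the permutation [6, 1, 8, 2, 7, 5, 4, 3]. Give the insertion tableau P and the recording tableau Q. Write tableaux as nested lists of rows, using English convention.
Insert each entry of the permutation into P by Schensted row insertion, recording in Q the position of each new cell.

After inserting 6: P = [[6]].
After inserting 1: P = [[1], [6]].
After inserting 8: P = [[1, 8], [6]].
After inserting 2: P = [[1, 2], [6, 8]].
After inserting 7: P = [[1, 2, 7], [6, 8]].
After inserting 5: P = [[1, 2, 5], [6, 7], [8]].
After inserting 4: P = [[1, 2, 4], [5, 7], [6], [8]].
After inserting 3: P = [[1, 2, 3], [4, 7], [5], [6], [8]].

So P = [[1, 2, 3], [4, 7], [5], [6], [8]], Q = [[1, 3, 5], [2, 4], [6], [7], [8]].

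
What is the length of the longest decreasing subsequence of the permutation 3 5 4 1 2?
3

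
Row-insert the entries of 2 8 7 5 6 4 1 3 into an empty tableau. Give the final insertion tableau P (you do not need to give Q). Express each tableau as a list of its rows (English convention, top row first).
P = [[1, 3, 6], [2, 4], [5], [7], [8]]

After inserting 2: P = [[2]].
After inserting 8: P = [[2, 8]].
After inserting 7: P = [[2, 7], [8]].
After inserting 5: P = [[2, 5], [7], [8]].
After inserting 6: P = [[2, 5, 6], [7], [8]].
After inserting 4: P = [[2, 4, 6], [5], [7], [8]].
After inserting 1: P = [[1, 4, 6], [2], [5], [7], [8]].
After inserting 3: P = [[1, 3, 6], [2, 4], [5], [7], [8]].

So P = [[1, 3, 6], [2, 4], [5], [7], [8]].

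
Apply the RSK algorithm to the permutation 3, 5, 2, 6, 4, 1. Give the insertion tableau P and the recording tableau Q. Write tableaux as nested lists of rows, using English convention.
P = [[1, 4, 6], [2, 5], [3]], Q = [[1, 2, 4], [3, 5], [6]]

Insert each entry of the permutation into P by Schensted row insertion, recording in Q the position of each new cell.

After inserting 3: P = [[3]].
After inserting 5: P = [[3, 5]].
After inserting 2: P = [[2, 5], [3]].
After inserting 6: P = [[2, 5, 6], [3]].
After inserting 4: P = [[2, 4, 6], [3, 5]].
After inserting 1: P = [[1, 4, 6], [2, 5], [3]].

So P = [[1, 4, 6], [2, 5], [3]], Q = [[1, 2, 4], [3, 5], [6]].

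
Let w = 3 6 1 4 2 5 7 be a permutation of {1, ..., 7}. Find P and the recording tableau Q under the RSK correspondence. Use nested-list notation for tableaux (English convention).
Insert each entry of the permutation into P by Schensted row insertion, recording in Q the position of each new cell.

After inserting 3: P = [[3]].
After inserting 6: P = [[3, 6]].
After inserting 1: P = [[1, 6], [3]].
After inserting 4: P = [[1, 4], [3, 6]].
After inserting 2: P = [[1, 2], [3, 4], [6]].
After inserting 5: P = [[1, 2, 5], [3, 4], [6]].
After inserting 7: P = [[1, 2, 5, 7], [3, 4], [6]].

So P = [[1, 2, 5, 7], [3, 4], [6]], Q = [[1, 2, 6, 7], [3, 4], [5]].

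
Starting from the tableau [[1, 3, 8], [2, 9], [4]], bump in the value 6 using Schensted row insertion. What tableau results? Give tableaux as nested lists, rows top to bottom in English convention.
[[1, 3, 6], [2, 8], [4, 9]]

In row 1, 6 replaces 8 (the leftmost entry greater than 6); 8 is bumped to row 2. In row 2, 8 replaces 9 (the leftmost entry greater than 8); 9 is bumped to row 3. 9 is appended to row 3. The new tableau is [[1, 3, 6], [2, 8], [4, 9]].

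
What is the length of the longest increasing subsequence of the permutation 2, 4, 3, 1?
2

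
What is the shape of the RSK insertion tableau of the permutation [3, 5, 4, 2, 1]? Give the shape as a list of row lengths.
[2, 1, 1, 1]

Row-insert each entry into an empty tableau.

After inserting 3: P = [[3]].
After inserting 5: P = [[3, 5]].
After inserting 4: P = [[3, 4], [5]].
After inserting 2: P = [[2, 4], [3], [5]].
After inserting 1: P = [[1, 4], [2], [3], [5]].

The final insertion tableau P = [[1, 4], [2], [3], [5]] has shape [2, 1, 1, 1].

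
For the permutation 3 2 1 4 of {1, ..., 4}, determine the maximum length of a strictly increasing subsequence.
2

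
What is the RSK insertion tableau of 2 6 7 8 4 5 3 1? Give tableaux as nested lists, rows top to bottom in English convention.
P = [[1, 3, 5, 8], [2, 7], [4], [6]]

Insert 2: appended to row 1. P = [[2]].
Insert 6: appended to row 1. P = [[2, 6]].
Insert 7: appended to row 1. P = [[2, 6, 7]].
Insert 8: appended to row 1. P = [[2, 6, 7, 8]].
Insert 4: 4 bumps 6 from row 1; 6 starts row 2. P = [[2, 4, 7, 8], [6]].
Insert 5: 5 bumps 7 from row 1; 7 appends to row 2. P = [[2, 4, 5, 8], [6, 7]].
Insert 3: 3 bumps 4 from row 1; 4 bumps 6 from row 2; 6 starts row 3. P = [[2, 3, 5, 8], [4, 7], [6]].
Insert 1: 1 bumps 2 from row 1; 2 bumps 4 from row 2; 4 bumps 6 from row 3; 6 starts row 4. P = [[1, 3, 5, 8], [2, 7], [4], [6]].

So P = [[1, 3, 5, 8], [2, 7], [4], [6]].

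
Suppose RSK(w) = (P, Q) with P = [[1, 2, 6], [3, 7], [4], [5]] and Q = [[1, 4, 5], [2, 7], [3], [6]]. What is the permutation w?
5 4 1 3 7 2 6

Reverse RSK: for i = n, n-1, ..., 1, locate i in Q, remove the corresponding corner cell from P, and reverse-bump its entry up through P; the value ejected from row 1 is w(i).

So w = 5 4 1 3 7 2 6.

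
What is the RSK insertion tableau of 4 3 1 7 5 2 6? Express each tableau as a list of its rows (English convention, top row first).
Insert 4: appended to row 1. P = [[4]].
Insert 3: 3 bumps 4 from row 1; 4 starts row 2. P = [[3], [4]].
Insert 1: 1 bumps 3 from row 1; 3 bumps 4 from row 2; 4 starts row 3. P = [[1], [3], [4]].
Insert 7: appended to row 1. P = [[1, 7], [3], [4]].
Insert 5: 5 bumps 7 from row 1; 7 appends to row 2. P = [[1, 5], [3, 7], [4]].
Insert 2: 2 bumps 5 from row 1; 5 bumps 7 from row 2; 7 appends to row 3. P = [[1, 2], [3, 5], [4, 7]].
Insert 6: appended to row 1. P = [[1, 2, 6], [3, 5], [4, 7]].

So P = [[1, 2, 6], [3, 5], [4, 7]].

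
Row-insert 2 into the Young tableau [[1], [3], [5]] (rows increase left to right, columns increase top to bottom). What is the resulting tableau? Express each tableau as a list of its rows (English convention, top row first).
2 is larger than every entry of row 1, so it is appended to row 1. The new tableau is [[1, 2], [3], [5]].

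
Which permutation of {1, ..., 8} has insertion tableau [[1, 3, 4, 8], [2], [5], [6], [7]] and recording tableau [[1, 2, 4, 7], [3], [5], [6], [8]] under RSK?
2 7 3 6 5 4 8 1

Reverse the RSK construction: for i from n down to 1, find the cell of Q containing i, remove the entry at that cell from P, and reverse-bump it up through P; the value ejected from row 1 is w(i).

Step i=8: Q has 8 at row 5, column 1; remove 7 from row 5 of P and reverse-bump: 7 enters row 4 and ejects 6; 6 enters row 3 and ejects 5; 5 enters row 2 and ejects 2; 2 enters row 1 and ejects 1. So w(8) = 1. P is now [[2, 3, 4, 8], [5], [6], [7]].
Step i=7: Q has 7 at row 1, column 4; remove that cell from P, ejecting 8. So w(7) = 8. P is now [[2, 3, 4], [5], [6], [7]].
Step i=6: Q has 6 at row 4, column 1; remove 7 from row 4 of P and reverse-bump: 7 enters row 3 and ejects 6; 6 enters row 2 and ejects 5; 5 enters row 1 and ejects 4. So w(6) = 4. P is now [[2, 3, 5], [6], [7]].
Step i=5: Q has 5 at row 3, column 1; remove 7 from row 3 of P and reverse-bump: 7 enters row 2 and ejects 6; 6 enters row 1 and ejects 5. So w(5) = 5. P is now [[2, 3, 6], [7]].
Step i=4: Q has 4 at row 1, column 3; remove that cell from P, ejecting 6. So w(4) = 6. P is now [[2, 3], [7]].
Step i=3: Q has 3 at row 2, column 1; remove 7 from row 2 of P and reverse-bump: 7 enters row 1 and ejects 3. So w(3) = 3. P is now [[2, 7]].
Step i=2: Q has 2 at row 1, column 2; remove that cell from P, ejecting 7. So w(2) = 7. P is now [[2]].
Step i=1: Q has 1 at row 1, column 1; remove that cell from P, ejecting 2. So w(1) = 2. P is now [].

So w = 2 7 3 6 5 4 8 1.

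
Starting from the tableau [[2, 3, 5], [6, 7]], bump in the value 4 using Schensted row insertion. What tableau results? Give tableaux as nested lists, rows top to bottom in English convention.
[[2, 3, 4], [5, 7], [6]]

In row 1, 4 replaces 5 (the leftmost entry greater than 4); 5 is bumped to row 2. In row 2, 5 replaces 6 (the leftmost entry greater than 5); 6 is bumped to row 3. 6 starts a new row 3. The new tableau is [[2, 3, 4], [5, 7], [6]].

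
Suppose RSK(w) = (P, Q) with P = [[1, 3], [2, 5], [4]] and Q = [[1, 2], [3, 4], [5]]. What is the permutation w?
Reverse the RSK construction: for i from n down to 1, find the cell of Q containing i, remove the entry at that cell from P, and reverse-bump it up through P; the value ejected from row 1 is w(i).

Step i=5: Q has 5 at row 3, column 1; remove 4 from row 3 of P and reverse-bump: 4 enters row 2 and ejects 2; 2 enters row 1 and ejects 1. So w(5) = 1. P is now [[2, 3], [4, 5]].
Step i=4: Q has 4 at row 2, column 2; remove 5 from row 2 of P and reverse-bump: 5 enters row 1 and ejects 3. So w(4) = 3. P is now [[2, 5], [4]].
Step i=3: Q has 3 at row 2, column 1; remove 4 from row 2 of P and reverse-bump: 4 enters row 1 and ejects 2. So w(3) = 2. P is now [[4, 5]].
Step i=2: Q has 2 at row 1, column 2; remove that cell from P, ejecting 5. So w(2) = 5. P is now [[4]].
Step i=1: Q has 1 at row 1, column 1; remove that cell from P, ejecting 4. So w(1) = 4. P is now [].

So w = 4 5 2 3 1.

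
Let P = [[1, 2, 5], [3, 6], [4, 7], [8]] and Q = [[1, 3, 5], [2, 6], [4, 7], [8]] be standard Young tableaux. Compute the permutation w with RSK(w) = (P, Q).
4 1 3 2 8 7 6 5

Reverse the RSK construction: for i from n down to 1, find the cell of Q containing i, remove the entry at that cell from P, and reverse-bump it up through P; the value ejected from row 1 is w(i).

Step i=8: Q has 8 at row 4, column 1; remove 8 from row 4 of P and reverse-bump: 8 enters row 3 and ejects 7; 7 enters row 2 and ejects 6; 6 enters row 1 and ejects 5. So w(8) = 5. P is now [[1, 2, 6], [3, 7], [4, 8]].
Step i=7: Q has 7 at row 3, column 2; remove 8 from row 3 of P and reverse-bump: 8 enters row 2 and ejects 7; 7 enters row 1 and ejects 6. So w(7) = 6. P is now [[1, 2, 7], [3, 8], [4]].
Step i=6: Q has 6 at row 2, column 2; remove 8 from row 2 of P and reverse-bump: 8 enters row 1 and ejects 7. So w(6) = 7. P is now [[1, 2, 8], [3], [4]].
Step i=5: Q has 5 at row 1, column 3; remove that cell from P, ejecting 8. So w(5) = 8. P is now [[1, 2], [3], [4]].
Step i=4: Q has 4 at row 3, column 1; remove 4 from row 3 of P and reverse-bump: 4 enters row 2 and ejects 3; 3 enters row 1 and ejects 2. So w(4) = 2. P is now [[1, 3], [4]].
Step i=3: Q has 3 at row 1, column 2; remove that cell from P, ejecting 3. So w(3) = 3. P is now [[1], [4]].
Step i=2: Q has 2 at row 2, column 1; remove 4 from row 2 of P and reverse-bump: 4 enters row 1 and ejects 1. So w(2) = 1. P is now [[4]].
Step i=1: Q has 1 at row 1, column 1; remove that cell from P, ejecting 4. So w(1) = 4. P is now [].

So w = 4 1 3 2 8 7 6 5.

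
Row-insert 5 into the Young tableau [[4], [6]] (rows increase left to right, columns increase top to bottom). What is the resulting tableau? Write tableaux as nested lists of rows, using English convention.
5 is larger than every entry of row 1, so it is appended to row 1. The new tableau is [[4, 5], [6]].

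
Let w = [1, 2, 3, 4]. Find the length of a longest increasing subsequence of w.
4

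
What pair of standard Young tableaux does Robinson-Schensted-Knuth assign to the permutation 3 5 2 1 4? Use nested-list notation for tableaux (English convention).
P = [[1, 4], [2, 5], [3]], Q = [[1, 2], [3, 5], [4]]

Insert each entry of the permutation into P by Schensted row insertion, recording in Q the position of each new cell.

Insert 3: appended to row 1. P = [[3]], Q = [[1]].
Insert 5: appended to row 1. P = [[3, 5]], Q = [[1, 2]].
Insert 2: 2 bumps 3 from row 1; 3 starts row 2. P = [[2, 5], [3]], Q = [[1, 2], [3]].
Insert 1: 1 bumps 2 from row 1; 2 bumps 3 from row 2; 3 starts row 3. P = [[1, 5], [2], [3]], Q = [[1, 2], [3], [4]].
Insert 4: 4 bumps 5 from row 1; 5 appends to row 2. P = [[1, 4], [2, 5], [3]], Q = [[1, 2], [3, 5], [4]].

So P = [[1, 4], [2, 5], [3]], Q = [[1, 2], [3, 5], [4]].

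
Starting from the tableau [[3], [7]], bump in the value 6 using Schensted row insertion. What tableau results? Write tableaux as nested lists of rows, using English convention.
6 is larger than every entry of row 1, so it is appended to row 1. The new tableau is [[3, 6], [7]].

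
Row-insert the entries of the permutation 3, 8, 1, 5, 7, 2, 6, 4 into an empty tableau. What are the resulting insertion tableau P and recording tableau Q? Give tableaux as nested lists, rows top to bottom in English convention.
Insert each entry of the permutation into P by Schensted row insertion, recording in Q the position of each new cell.

Insert 3: appended to row 1. P = [[3]].
Insert 8: appended to row 1. P = [[3, 8]].
Insert 1: 1 bumps 3 from row 1; 3 starts row 2. P = [[1, 8], [3]].
Insert 5: 5 bumps 8 from row 1; 8 appends to row 2. P = [[1, 5], [3, 8]].
Insert 7: appended to row 1. P = [[1, 5, 7], [3, 8]].
Insert 2: 2 bumps 5 from row 1; 5 bumps 8 from row 2; 8 starts row 3. P = [[1, 2, 7], [3, 5], [8]].
Insert 6: 6 bumps 7 from row 1; 7 appends to row 2. P = [[1, 2, 6], [3, 5, 7], [8]].
Insert 4: 4 bumps 6 from row 1; 6 bumps 7 from row 2; 7 bumps 8 from row 3; 8 starts row 4. P = [[1, 2, 4], [3, 5, 6], [7], [8]].

So P = [[1, 2, 4], [3, 5, 6], [7], [8]], Q = [[1, 2, 5], [3, 4, 7], [6], [8]].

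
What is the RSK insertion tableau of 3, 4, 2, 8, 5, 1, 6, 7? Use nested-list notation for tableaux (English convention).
Insert 3: appended to row 1. P = [[3]].
Insert 4: appended to row 1. P = [[3, 4]].
Insert 2: 2 bumps 3 from row 1; 3 starts row 2. P = [[2, 4], [3]].
Insert 8: appended to row 1. P = [[2, 4, 8], [3]].
Insert 5: 5 bumps 8 from row 1; 8 appends to row 2. P = [[2, 4, 5], [3, 8]].
Insert 1: 1 bumps 2 from row 1; 2 bumps 3 from row 2; 3 starts row 3. P = [[1, 4, 5], [2, 8], [3]].
Insert 6: appended to row 1. P = [[1, 4, 5, 6], [2, 8], [3]].
Insert 7: appended to row 1. P = [[1, 4, 5, 6, 7], [2, 8], [3]].

So P = [[1, 4, 5, 6, 7], [2, 8], [3]].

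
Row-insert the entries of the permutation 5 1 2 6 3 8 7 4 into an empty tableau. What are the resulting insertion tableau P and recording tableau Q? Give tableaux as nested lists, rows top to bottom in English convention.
Insert each entry of the permutation into P by Schensted row insertion, recording in Q the position of each new cell.

Insert 5: appended to row 1. P = [[5]].
Insert 1: 1 bumps 5 from row 1; 5 starts row 2. P = [[1], [5]].
Insert 2: appended to row 1. P = [[1, 2], [5]].
Insert 6: appended to row 1. P = [[1, 2, 6], [5]].
Insert 3: 3 bumps 6 from row 1; 6 appends to row 2. P = [[1, 2, 3], [5, 6]].
Insert 8: appended to row 1. P = [[1, 2, 3, 8], [5, 6]].
Insert 7: 7 bumps 8 from row 1; 8 appends to row 2. P = [[1, 2, 3, 7], [5, 6, 8]].
Insert 4: 4 bumps 7 from row 1; 7 bumps 8 from row 2; 8 starts row 3. P = [[1, 2, 3, 4], [5, 6, 7], [8]].

So P = [[1, 2, 3, 4], [5, 6, 7], [8]], Q = [[1, 3, 4, 6], [2, 5, 7], [8]].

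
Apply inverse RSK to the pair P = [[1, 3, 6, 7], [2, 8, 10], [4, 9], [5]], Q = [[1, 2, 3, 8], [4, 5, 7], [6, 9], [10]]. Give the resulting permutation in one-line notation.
Reverse the RSK construction: for i from n down to 1, find the cell of Q containing i, remove the entry at that cell from P, and reverse-bump it up through P; the value ejected from row 1 is w(i).

Step i=10: Q has 10 at row 4, column 1; remove 5 from row 4 of P and reverse-bump: 5 enters row 3 and ejects 4; 4 enters row 2 and ejects 2; 2 enters row 1 and ejects 1. So w(10) = 1. P is now [[2, 3, 6, 7], [4, 8, 10], [5, 9]].
Step i=9: Q has 9 at row 3, column 2; remove 9 from row 3 of P and reverse-bump: 9 enters row 2 and ejects 8; 8 enters row 1 and ejects 7. So w(9) = 7. P is now [[2, 3, 6, 8], [4, 9, 10], [5]].
Step i=8: Q has 8 at row 1, column 4; remove that cell from P, ejecting 8. So w(8) = 8. P is now [[2, 3, 6], [4, 9, 10], [5]].
Step i=7: Q has 7 at row 2, column 3; remove 10 from row 2 of P and reverse-bump: 10 enters row 1 and ejects 6. So w(7) = 6. P is now [[2, 3, 10], [4, 9], [5]].
Step i=6: Q has 6 at row 3, column 1; remove 5 from row 3 of P and reverse-bump: 5 enters row 2 and ejects 4; 4 enters row 1 and ejects 3. So w(6) = 3. P is now [[2, 4, 10], [5, 9]].
Step i=5: Q has 5 at row 2, column 2; remove 9 from row 2 of P and reverse-bump: 9 enters row 1 and ejects 4. So w(5) = 4. P is now [[2, 9, 10], [5]].
Step i=4: Q has 4 at row 2, column 1; remove 5 from row 2 of P and reverse-bump: 5 enters row 1 and ejects 2. So w(4) = 2. P is now [[5, 9, 10]].
Step i=3: Q has 3 at row 1, column 3; remove that cell from P, ejecting 10. So w(3) = 10. P is now [[5, 9]].
Step i=2: Q has 2 at row 1, column 2; remove that cell from P, ejecting 9. So w(2) = 9. P is now [[5]].
Step i=1: Q has 1 at row 1, column 1; remove that cell from P, ejecting 5. So w(1) = 5. P is now [].

So w = 5 9 10 2 4 3 6 8 7 1.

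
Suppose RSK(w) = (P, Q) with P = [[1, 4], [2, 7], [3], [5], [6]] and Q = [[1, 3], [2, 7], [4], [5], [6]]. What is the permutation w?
6 5 7 3 2 1 4

Reverse the RSK construction: for i from n down to 1, find the cell of Q containing i, remove the entry at that cell from P, and reverse-bump it up through P; the value ejected from row 1 is w(i).

Step i=7: Q has 7 at row 2, column 2; remove 7 from row 2 of P and reverse-bump: 7 enters row 1 and ejects 4. So w(7) = 4. P is now [[1, 7], [2], [3], [5], [6]].
Step i=6: Q has 6 at row 5, column 1; remove 6 from row 5 of P and reverse-bump: 6 enters row 4 and ejects 5; 5 enters row 3 and ejects 3; 3 enters row 2 and ejects 2; 2 enters row 1 and ejects 1. So w(6) = 1. P is now [[2, 7], [3], [5], [6]].
Step i=5: Q has 5 at row 4, column 1; remove 6 from row 4 of P and reverse-bump: 6 enters row 3 and ejects 5; 5 enters row 2 and ejects 3; 3 enters row 1 and ejects 2. So w(5) = 2. P is now [[3, 7], [5], [6]].
Step i=4: Q has 4 at row 3, column 1; remove 6 from row 3 of P and reverse-bump: 6 enters row 2 and ejects 5; 5 enters row 1 and ejects 3. So w(4) = 3. P is now [[5, 7], [6]].
Step i=3: Q has 3 at row 1, column 2; remove that cell from P, ejecting 7. So w(3) = 7. P is now [[5], [6]].
Step i=2: Q has 2 at row 2, column 1; remove 6 from row 2 of P and reverse-bump: 6 enters row 1 and ejects 5. So w(2) = 5. P is now [[6]].
Step i=1: Q has 1 at row 1, column 1; remove that cell from P, ejecting 6. So w(1) = 6. P is now [].

So w = 6 5 7 3 2 1 4.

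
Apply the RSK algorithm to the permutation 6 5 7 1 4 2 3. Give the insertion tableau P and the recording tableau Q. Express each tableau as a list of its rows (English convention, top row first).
P = [[1, 2, 3], [4, 7], [5], [6]], Q = [[1, 3, 7], [2, 5], [4], [6]]

Insert each entry of the permutation into P by Schensted row insertion, recording in Q the position of each new cell.

Insert 6: appended to row 1. P = [[6]].
Insert 5: 5 bumps 6 from row 1; 6 starts row 2. P = [[5], [6]].
Insert 7: appended to row 1. P = [[5, 7], [6]].
Insert 1: 1 bumps 5 from row 1; 5 bumps 6 from row 2; 6 starts row 3. P = [[1, 7], [5], [6]].
Insert 4: 4 bumps 7 from row 1; 7 appends to row 2. P = [[1, 4], [5, 7], [6]].
Insert 2: 2 bumps 4 from row 1; 4 bumps 5 from row 2; 5 bumps 6 from row 3; 6 starts row 4. P = [[1, 2], [4, 7], [5], [6]].
Insert 3: appended to row 1. P = [[1, 2, 3], [4, 7], [5], [6]].

So P = [[1, 2, 3], [4, 7], [5], [6]], Q = [[1, 3, 7], [2, 5], [4], [6]].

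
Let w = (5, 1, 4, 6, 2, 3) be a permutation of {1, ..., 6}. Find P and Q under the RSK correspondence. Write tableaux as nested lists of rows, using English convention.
P = [[1, 2, 3], [4, 6], [5]], Q = [[1, 3, 4], [2, 6], [5]]

Insert each entry of the permutation into P by Schensted row insertion, recording in Q the position of each new cell.

Insert 5: appended to row 1. P = [[5]].
Insert 1: 1 bumps 5 from row 1; 5 starts row 2. P = [[1], [5]].
Insert 4: appended to row 1. P = [[1, 4], [5]].
Insert 6: appended to row 1. P = [[1, 4, 6], [5]].
Insert 2: 2 bumps 4 from row 1; 4 bumps 5 from row 2; 5 starts row 3. P = [[1, 2, 6], [4], [5]].
Insert 3: 3 bumps 6 from row 1; 6 appends to row 2. P = [[1, 2, 3], [4, 6], [5]].

So P = [[1, 2, 3], [4, 6], [5]], Q = [[1, 3, 4], [2, 6], [5]].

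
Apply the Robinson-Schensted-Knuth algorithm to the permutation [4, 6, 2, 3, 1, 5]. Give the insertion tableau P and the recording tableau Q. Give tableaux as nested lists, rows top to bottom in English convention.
Insert each entry of the permutation into P by Schensted row insertion, recording in Q the position of each new cell.

After inserting 4: P = [[4]].
After inserting 6: P = [[4, 6]].
After inserting 2: P = [[2, 6], [4]].
After inserting 3: P = [[2, 3], [4, 6]].
After inserting 1: P = [[1, 3], [2, 6], [4]].
After inserting 5: P = [[1, 3, 5], [2, 6], [4]].

So P = [[1, 3, 5], [2, 6], [4]], Q = [[1, 2, 6], [3, 4], [5]].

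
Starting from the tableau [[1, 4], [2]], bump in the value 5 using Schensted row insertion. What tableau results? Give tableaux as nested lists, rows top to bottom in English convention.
[[1, 4, 5], [2]]

5 is larger than every entry of row 1, so it is appended to row 1. The new tableau is [[1, 4, 5], [2]].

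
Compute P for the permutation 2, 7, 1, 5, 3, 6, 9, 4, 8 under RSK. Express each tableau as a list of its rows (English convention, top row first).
P = [[1, 3, 4, 8], [2, 5, 6, 9], [7]]

Insert 2: appended to row 1. P = [[2]].
Insert 7: appended to row 1. P = [[2, 7]].
Insert 1: 1 bumps 2 from row 1; 2 starts row 2. P = [[1, 7], [2]].
Insert 5: 5 bumps 7 from row 1; 7 appends to row 2. P = [[1, 5], [2, 7]].
Insert 3: 3 bumps 5 from row 1; 5 bumps 7 from row 2; 7 starts row 3. P = [[1, 3], [2, 5], [7]].
Insert 6: appended to row 1. P = [[1, 3, 6], [2, 5], [7]].
Insert 9: appended to row 1. P = [[1, 3, 6, 9], [2, 5], [7]].
Insert 4: 4 bumps 6 from row 1; 6 appends to row 2. P = [[1, 3, 4, 9], [2, 5, 6], [7]].
Insert 8: 8 bumps 9 from row 1; 9 appends to row 2. P = [[1, 3, 4, 8], [2, 5, 6, 9], [7]].

So P = [[1, 3, 4, 8], [2, 5, 6, 9], [7]].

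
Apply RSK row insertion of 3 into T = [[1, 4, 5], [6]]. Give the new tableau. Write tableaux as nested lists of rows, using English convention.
[[1, 3, 5], [4], [6]]

In row 1, 3 replaces 4 (the leftmost entry greater than 3); 4 is bumped to row 2. In row 2, 4 replaces 6 (the leftmost entry greater than 4); 6 is bumped to row 3. 6 starts a new row 3. The new tableau is [[1, 3, 5], [4], [6]].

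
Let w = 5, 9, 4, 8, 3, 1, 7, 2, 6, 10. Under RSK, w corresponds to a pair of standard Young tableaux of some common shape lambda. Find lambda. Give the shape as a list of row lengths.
Row-insert each entry into an empty tableau.

After inserting 5: P = [[5]].
After inserting 9: P = [[5, 9]].
After inserting 4: P = [[4, 9], [5]].
After inserting 8: P = [[4, 8], [5, 9]].
After inserting 3: P = [[3, 8], [4, 9], [5]].
After inserting 1: P = [[1, 8], [3, 9], [4], [5]].
After inserting 7: P = [[1, 7], [3, 8], [4, 9], [5]].
After inserting 2: P = [[1, 2], [3, 7], [4, 8], [5, 9]].
After inserting 6: P = [[1, 2, 6], [3, 7], [4, 8], [5, 9]].
After inserting 10: P = [[1, 2, 6, 10], [3, 7], [4, 8], [5, 9]].

The final insertion tableau P = [[1, 2, 6, 10], [3, 7], [4, 8], [5, 9]] has shape [4, 2, 2, 2].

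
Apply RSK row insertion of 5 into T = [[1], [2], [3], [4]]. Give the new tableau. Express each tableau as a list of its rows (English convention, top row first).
[[1, 5], [2], [3], [4]]

5 is larger than every entry of row 1, so it is appended to row 1. The new tableau is [[1, 5], [2], [3], [4]].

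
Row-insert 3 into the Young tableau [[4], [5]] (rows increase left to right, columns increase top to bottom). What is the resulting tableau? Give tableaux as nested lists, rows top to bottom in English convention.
[[3], [4], [5]]

In row 1, 3 replaces 4 (the leftmost entry greater than 3); 4 is bumped to row 2. In row 2, 4 replaces 5 (the leftmost entry greater than 4); 5 is bumped to row 3. 5 starts a new row 3. The new tableau is [[3], [4], [5]].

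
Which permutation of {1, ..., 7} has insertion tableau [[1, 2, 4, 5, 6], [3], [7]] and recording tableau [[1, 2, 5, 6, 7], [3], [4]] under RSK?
1 7 3 2 4 5 6

Reverse the RSK construction: for i from n down to 1, find the cell of Q containing i, remove the entry at that cell from P, and reverse-bump it up through P; the value ejected from row 1 is w(i).

Step i=7: Q has 7 at row 1, column 5; remove that cell from P, ejecting 6. So w(7) = 6. P is now [[1, 2, 4, 5], [3], [7]].
Step i=6: Q has 6 at row 1, column 4; remove that cell from P, ejecting 5. So w(6) = 5. P is now [[1, 2, 4], [3], [7]].
Step i=5: Q has 5 at row 1, column 3; remove that cell from P, ejecting 4. So w(5) = 4. P is now [[1, 2], [3], [7]].
Step i=4: Q has 4 at row 3, column 1; remove 7 from row 3 of P and reverse-bump: 7 enters row 2 and ejects 3; 3 enters row 1 and ejects 2. So w(4) = 2. P is now [[1, 3], [7]].
Step i=3: Q has 3 at row 2, column 1; remove 7 from row 2 of P and reverse-bump: 7 enters row 1 and ejects 3. So w(3) = 3. P is now [[1, 7]].
Step i=2: Q has 2 at row 1, column 2; remove that cell from P, ejecting 7. So w(2) = 7. P is now [[1]].
Step i=1: Q has 1 at row 1, column 1; remove that cell from P, ejecting 1. So w(1) = 1. P is now [].

So w = 1 7 3 2 4 5 6.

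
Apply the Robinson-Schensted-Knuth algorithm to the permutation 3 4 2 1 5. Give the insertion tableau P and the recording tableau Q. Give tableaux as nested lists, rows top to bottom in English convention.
P = [[1, 4, 5], [2], [3]], Q = [[1, 2, 5], [3], [4]]

Insert each entry of the permutation into P by Schensted row insertion, recording in Q the position of each new cell.

Insert 3: appended to row 1. P = [[3]], Q = [[1]].
Insert 4: appended to row 1. P = [[3, 4]], Q = [[1, 2]].
Insert 2: 2 bumps 3 from row 1; 3 starts row 2. P = [[2, 4], [3]], Q = [[1, 2], [3]].
Insert 1: 1 bumps 2 from row 1; 2 bumps 3 from row 2; 3 starts row 3. P = [[1, 4], [2], [3]], Q = [[1, 2], [3], [4]].
Insert 5: appended to row 1. P = [[1, 4, 5], [2], [3]], Q = [[1, 2, 5], [3], [4]].

So P = [[1, 4, 5], [2], [3]], Q = [[1, 2, 5], [3], [4]].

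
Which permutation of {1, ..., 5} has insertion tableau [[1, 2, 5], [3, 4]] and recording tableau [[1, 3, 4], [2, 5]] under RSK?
3 1 4 5 2

Reverse the RSK construction: for i from n down to 1, find the cell of Q containing i, remove the entry at that cell from P, and reverse-bump it up through P; the value ejected from row 1 is w(i).

Step i=5: Q has 5 at row 2, column 2; remove 4 from row 2 of P and reverse-bump: 4 enters row 1 and ejects 2. So w(5) = 2. P is now [[1, 4, 5], [3]].
Step i=4: Q has 4 at row 1, column 3; remove that cell from P, ejecting 5. So w(4) = 5. P is now [[1, 4], [3]].
Step i=3: Q has 3 at row 1, column 2; remove that cell from P, ejecting 4. So w(3) = 4. P is now [[1], [3]].
Step i=2: Q has 2 at row 2, column 1; remove 3 from row 2 of P and reverse-bump: 3 enters row 1 and ejects 1. So w(2) = 1. P is now [[3]].
Step i=1: Q has 1 at row 1, column 1; remove that cell from P, ejecting 3. So w(1) = 3. P is now [].

So w = 3 1 4 5 2.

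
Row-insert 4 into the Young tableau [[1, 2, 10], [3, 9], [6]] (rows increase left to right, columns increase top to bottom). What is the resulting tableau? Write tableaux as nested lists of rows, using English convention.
[[1, 2, 4], [3, 9, 10], [6]]

In row 1, 4 replaces 10 (the leftmost entry greater than 4); 10 is bumped to row 2. 10 is appended to row 2. The new tableau is [[1, 2, 4], [3, 9, 10], [6]].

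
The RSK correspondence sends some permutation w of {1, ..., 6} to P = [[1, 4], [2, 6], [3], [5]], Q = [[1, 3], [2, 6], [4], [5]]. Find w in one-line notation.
Reverse the RSK construction: for i from n down to 1, find the cell of Q containing i, remove the entry at that cell from P, and reverse-bump it up through P; the value ejected from row 1 is w(i).

Step i=6: Q has 6 at row 2, column 2; remove 6 from row 2 of P and reverse-bump: 6 enters row 1 and ejects 4. So w(6) = 4. P is now [[1, 6], [2], [3], [5]].
Step i=5: Q has 5 at row 4, column 1; remove 5 from row 4 of P and reverse-bump: 5 enters row 3 and ejects 3; 3 enters row 2 and ejects 2; 2 enters row 1 and ejects 1. So w(5) = 1. P is now [[2, 6], [3], [5]].
Step i=4: Q has 4 at row 3, column 1; remove 5 from row 3 of P and reverse-bump: 5 enters row 2 and ejects 3; 3 enters row 1 and ejects 2. So w(4) = 2. P is now [[3, 6], [5]].
Step i=3: Q has 3 at row 1, column 2; remove that cell from P, ejecting 6. So w(3) = 6. P is now [[3], [5]].
Step i=2: Q has 2 at row 2, column 1; remove 5 from row 2 of P and reverse-bump: 5 enters row 1 and ejects 3. So w(2) = 3. P is now [[5]].
Step i=1: Q has 1 at row 1, column 1; remove that cell from P, ejecting 5. So w(1) = 5. P is now [].

So w = 5 3 6 2 1 4.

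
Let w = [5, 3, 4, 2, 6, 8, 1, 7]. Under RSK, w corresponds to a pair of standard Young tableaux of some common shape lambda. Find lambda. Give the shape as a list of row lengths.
RSK row insertion gives P = [[1, 4, 6, 7], [2, 8], [3], [5]], which has shape [4, 2, 1, 1].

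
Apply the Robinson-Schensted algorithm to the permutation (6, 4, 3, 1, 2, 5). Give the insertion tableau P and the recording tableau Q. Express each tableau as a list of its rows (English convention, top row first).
Insert each entry of the permutation into P by Schensted row insertion, recording in Q the position of each new cell.

Insert 6: appended to row 1. P = [[6]].
Insert 4: 4 bumps 6 from row 1; 6 starts row 2. P = [[4], [6]].
Insert 3: 3 bumps 4 from row 1; 4 bumps 6 from row 2; 6 starts row 3. P = [[3], [4], [6]].
Insert 1: 1 bumps 3 from row 1; 3 bumps 4 from row 2; 4 bumps 6 from row 3; 6 starts row 4. P = [[1], [3], [4], [6]].
Insert 2: appended to row 1. P = [[1, 2], [3], [4], [6]].
Insert 5: appended to row 1. P = [[1, 2, 5], [3], [4], [6]].

So P = [[1, 2, 5], [3], [4], [6]], Q = [[1, 5, 6], [2], [3], [4]].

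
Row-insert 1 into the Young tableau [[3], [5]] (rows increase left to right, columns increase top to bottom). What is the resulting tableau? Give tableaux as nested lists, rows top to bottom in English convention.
In row 1, 1 replaces 3 (the leftmost entry greater than 1); 3 is bumped to row 2. In row 2, 3 replaces 5 (the leftmost entry greater than 3); 5 is bumped to row 3. 5 starts a new row 3. The new tableau is [[1], [3], [5]].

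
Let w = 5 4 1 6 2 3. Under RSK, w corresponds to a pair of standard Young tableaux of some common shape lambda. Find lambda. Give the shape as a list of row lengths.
RSK row insertion gives P = [[1, 2, 3], [4, 6], [5]], which has shape [3, 2, 1].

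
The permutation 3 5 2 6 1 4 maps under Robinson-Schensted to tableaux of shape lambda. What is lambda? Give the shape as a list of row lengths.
[3, 2, 1]

Row-insert each entry into an empty tableau.

After inserting 3: P = [[3]].
After inserting 5: P = [[3, 5]].
After inserting 2: P = [[2, 5], [3]].
After inserting 6: P = [[2, 5, 6], [3]].
After inserting 1: P = [[1, 5, 6], [2], [3]].
After inserting 4: P = [[1, 4, 6], [2, 5], [3]].

The final insertion tableau P = [[1, 4, 6], [2, 5], [3]] has shape [3, 2, 1].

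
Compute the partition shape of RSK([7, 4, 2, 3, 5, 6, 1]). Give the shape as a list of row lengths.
Row-insert each entry into an empty tableau.

After inserting 7: P = [[7]].
After inserting 4: P = [[4], [7]].
After inserting 2: P = [[2], [4], [7]].
After inserting 3: P = [[2, 3], [4], [7]].
After inserting 5: P = [[2, 3, 5], [4], [7]].
After inserting 6: P = [[2, 3, 5, 6], [4], [7]].
After inserting 1: P = [[1, 3, 5, 6], [2], [4], [7]].

The final insertion tableau P = [[1, 3, 5, 6], [2], [4], [7]] has shape [4, 1, 1, 1].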